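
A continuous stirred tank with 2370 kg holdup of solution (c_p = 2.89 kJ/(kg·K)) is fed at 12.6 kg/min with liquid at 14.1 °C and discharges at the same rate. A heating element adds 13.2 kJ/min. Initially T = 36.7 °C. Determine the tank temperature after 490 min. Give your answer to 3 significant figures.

16.1 °C

Heat balance on the well-mixed liquid: M c_p dT/dt = ṁ c_p (T_in − T) + 13.2.
Rearrange: dT/dt = (T_ss − T)/τ with τ = M/ṁ = 188.10 min and T_ss = T_in + Q̇/(ṁ c_p) = 14.462 °C.
This is linear first-order; T(t) = T_ss + (T₀ − T_ss) e^(−t/τ).
T(490) = 14.462 + (22.238)·e^(−490/188.10) = 14.462 + (22.238)·0.073898 = 16.106 °C.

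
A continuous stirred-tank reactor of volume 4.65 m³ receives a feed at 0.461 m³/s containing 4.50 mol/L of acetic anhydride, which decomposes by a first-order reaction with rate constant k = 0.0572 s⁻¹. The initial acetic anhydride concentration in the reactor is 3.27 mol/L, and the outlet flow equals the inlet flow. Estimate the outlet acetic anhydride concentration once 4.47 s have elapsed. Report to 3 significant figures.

Accumulation = in − out − consumed: V dC/dt = Q C_in − Q C − k V C.
This is linear with rate a = Q/V + k = 0.15634 s⁻¹.
C_ss = Q C_in/(Q + kV) = 2.8536 mol/L; C(t) = C_ss + (C₀ − C_ss) e^(−a t).
C(4.47) = 2.8536 + (0.41641)·e^(−0.15634·4.47) = 2.8536 + (0.41641)·0.49716 = 3.0606 mol/L.

3.06 mol/L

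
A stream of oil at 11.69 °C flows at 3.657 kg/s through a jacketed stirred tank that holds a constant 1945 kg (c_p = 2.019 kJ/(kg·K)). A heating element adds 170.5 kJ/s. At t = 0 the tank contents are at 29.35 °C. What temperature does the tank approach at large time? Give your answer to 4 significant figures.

34.78 °C

Unsteady energy balance on the tank contents: M c_p dT/dt = ṁ c_p (T_in − T) + 170.5.
At steady state dT/dt = 0 ⇒ T_ss = T_in + Q̇/(ṁ c_p) = 11.69 + 170.5/(3.657·2.019) = 34.7821 °C.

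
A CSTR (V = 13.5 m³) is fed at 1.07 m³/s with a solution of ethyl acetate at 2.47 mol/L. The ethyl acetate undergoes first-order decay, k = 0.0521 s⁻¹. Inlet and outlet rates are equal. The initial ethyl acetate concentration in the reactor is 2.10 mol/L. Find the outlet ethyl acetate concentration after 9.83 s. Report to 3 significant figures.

Species balance: V dC/dt = Q C_in − Q C − k V C.
This is linear with rate a = Q/V + k = 0.13136 s⁻¹.
C_ss = Q C_in/(Q + kV) = 1.4903 mol/L; C(t) = C_ss + (C₀ − C_ss) e^(−a t).
C(9.83) = 1.4903 + (0.60966)·e^(−0.13136·9.83) = 1.4903 + (0.60966)·0.27492 = 1.6580 mol/L.

1.66 mol/L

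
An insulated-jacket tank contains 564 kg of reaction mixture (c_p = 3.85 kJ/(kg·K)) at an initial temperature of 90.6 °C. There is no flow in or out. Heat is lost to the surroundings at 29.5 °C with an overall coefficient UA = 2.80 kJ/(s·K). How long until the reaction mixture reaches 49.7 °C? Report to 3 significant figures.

Unsteady energy balance on the tank contents: M c_p dT/dt = −UA(T − T_amb).
τ = M c_p/UA = 775.50 s; T_ss = T_amb = 29.500 °C.
T(t) = T_ss + (T₀ − T_ss)e^(−t/τ); set T = 49.7:
t = −τ ln[(T − T_ss)/(T₀ − T_ss)] = −775.50 · ln(0.33061) = 858.35 s.

858 s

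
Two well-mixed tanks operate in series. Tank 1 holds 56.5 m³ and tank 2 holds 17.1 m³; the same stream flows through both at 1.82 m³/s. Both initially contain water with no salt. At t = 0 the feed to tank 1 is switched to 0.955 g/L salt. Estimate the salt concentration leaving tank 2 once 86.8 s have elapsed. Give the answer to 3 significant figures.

Species balance on tank i: dCᵢ/dt = (Cᵢ₋₁ − Cᵢ)/τᵢ with τᵢ = Vᵢ/Q.
τ₁ = 56.5/1.82 = 31.044 s; τ₂ = 17.1/1.82 = 9.3956 s.
Tank 1: C₁ = C_in(1 − e^(−t/τ₁)). Tank 2 (τ₁ ≠ τ₂): C₂ = C_in[1 − (τ₁ e^(−t/τ₁) − τ₂ e^(−t/τ₂))/(τ₁ − τ₂)].
At t = 86.8: e^(−t/τ₁) = 0.061052, e^(−t/τ₂) = 9.7237e-05.
C₂ = 0.955·[1 − (31.044·0.061052 − 9.3956·9.7237e-05)/(21.648)] = 0.955·0.91249 = 0.87143 g/L.

0.871 g/L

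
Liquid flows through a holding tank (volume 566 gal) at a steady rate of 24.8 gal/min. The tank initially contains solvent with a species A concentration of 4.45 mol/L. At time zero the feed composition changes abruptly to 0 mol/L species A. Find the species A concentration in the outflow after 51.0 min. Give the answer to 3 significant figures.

0.476 mol/L

Species balance on the tank: V dC/dt = Q(C_in − C).
So dC/dt = (C_in − C)/τ with τ = V/Q = 566/24.8 = 22.823 min.
This is linear first-order; C(t) = C_in + (C₀ − C_in) e^(−t/τ).
C(51.0) = 0 + (4.45 − 0)·e^(−51.0/22.823) = 0 + (4.4500)·0.10703 = 0.47629 mol/L.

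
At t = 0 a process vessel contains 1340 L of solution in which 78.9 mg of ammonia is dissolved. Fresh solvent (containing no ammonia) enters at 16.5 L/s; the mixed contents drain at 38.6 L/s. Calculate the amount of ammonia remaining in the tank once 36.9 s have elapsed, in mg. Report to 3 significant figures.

Total volume: dV/dt = Q_in − Q_out = -22.100 L/s, so V(t) = 1340 − 22.100 t and V(36.9) = 524.51 L.
No ammonia enters, so dm/dt = −Q_out · (m/V).
Separate: dm/m = −Q_out dt/V(t) ⇒ ln(m/m₀) = −(Q_out/(Q_in−Q_out)) ln(V/V₀).
m = m₀ (V₀/V)^(Q_out/(Q_in−Q_out)) = 78.9 × (1340/524.51)^(-1.7466) = 15.332 mg.

15.3 mg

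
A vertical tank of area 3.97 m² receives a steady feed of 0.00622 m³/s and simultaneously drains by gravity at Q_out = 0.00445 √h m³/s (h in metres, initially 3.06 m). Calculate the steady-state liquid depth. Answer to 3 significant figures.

1.95 m

Level balance: A dh/dt = 0.00622 − 0.00445 √h. Setting dh/dt = 0:
Q_in = 0.00445 √h_ss ⇒ √h_ss = 0.00622/0.00445 = 1.3978.
h_ss = 1.3978² = 1.9537 m. (Since h₀ = 3.06 m > h_ss, the level will fall toward this value.)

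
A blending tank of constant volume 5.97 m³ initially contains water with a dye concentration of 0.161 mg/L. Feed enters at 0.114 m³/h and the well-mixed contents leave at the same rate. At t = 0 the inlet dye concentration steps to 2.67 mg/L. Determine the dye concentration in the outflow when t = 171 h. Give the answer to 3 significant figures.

2.57 mg/L

Accumulation = in − out for the solute gives V dC/dt = Q(C_in − C).
So dC/dt = (C_in − C)/τ with τ = V/Q = 5.97/0.114 = 52.368 h.
Solution: C(t) = C_in + (C₀ − C_in) e^(−t/τ).
C(171) = 2.67 + (0.161 − 2.67)·e^(−171/52.368) = 2.67 + (-2.5090)·0.038184 = 2.5742 mg/L.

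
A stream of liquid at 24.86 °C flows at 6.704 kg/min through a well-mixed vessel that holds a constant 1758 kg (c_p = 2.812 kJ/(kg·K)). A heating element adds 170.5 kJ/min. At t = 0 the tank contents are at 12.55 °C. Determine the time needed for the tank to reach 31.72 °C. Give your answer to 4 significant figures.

Heat balance on the well-mixed liquid: M c_p dT/dt = ṁ c_p (T_in − T) + 170.5.
τ = M/ṁ = 262.232 min; T_ss = T_in + Q̇/(ṁ c_p) = 33.9043 °C.
T(t) = T_ss + (T₀ − T_ss) e^(−t/τ). Set T = 31.72:
e^(−t/τ) = (31.72 − 33.9043)/(12.55 − 33.9043) = 0.102289
t = −262.232 · ln(0.102289) = 597.877 min.

597.9 min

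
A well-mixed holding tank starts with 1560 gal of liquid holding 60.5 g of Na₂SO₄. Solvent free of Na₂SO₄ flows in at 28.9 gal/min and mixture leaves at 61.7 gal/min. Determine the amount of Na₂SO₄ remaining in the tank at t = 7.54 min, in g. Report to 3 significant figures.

43.7 g

Let m(t) be the amount of Na₂SO₄. Volume: V(t) = V₀ + (Q_in − Q_out) t = 1560 − 32.800 t; V(7.54) = 1312.7 gal.
Species balance (pure solvent in): dm/dt = −Q_out · m/V(t).
dm/m = −Q_out dt/(V₀ − 32.800 t); integrating gives ln(m/m₀) = −(Q_out/(Q_in−Q_out)) ln(V/V₀).
m = m₀ (V₀/V)^(Q_out/(Q_in−Q_out)) = 60.5 × (1560/1312.7)^(-1.8811) = 43.726 g.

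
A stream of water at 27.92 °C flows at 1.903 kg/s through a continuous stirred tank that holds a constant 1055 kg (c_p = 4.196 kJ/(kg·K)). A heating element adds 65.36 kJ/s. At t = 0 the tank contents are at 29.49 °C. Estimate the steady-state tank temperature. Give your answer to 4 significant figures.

M c_p dT/dt = ṁ c_p (T_in − T) + Q̇.
At steady state dT/dt = 0 ⇒ T_ss = T_in + Q̇/(ṁ c_p) = 27.92 + 65.36/(1.903·4.196) = 36.1054 °C.

36.11 °C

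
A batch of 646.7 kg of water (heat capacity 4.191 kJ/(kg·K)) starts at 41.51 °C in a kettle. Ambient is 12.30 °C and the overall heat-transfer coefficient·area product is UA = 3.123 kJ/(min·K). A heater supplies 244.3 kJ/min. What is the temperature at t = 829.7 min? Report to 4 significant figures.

Lumped-capacitance energy balance: M c_p dT/dt = UA(T_amb − T) + Q̇.
dT/dt = (T_ss − T)/τ with T_ss = T_amb + Q̇/UA = 12.30 + 244.3/3.123 = 90.5261 °C, τ = M c_p/UA = 646.7·4.191/3.123 = 867.858 min.
Solution: T(t) = T_ss + (T₀ − T_ss) e^(−t/τ).
T(829.7) = 90.5261 + (-49.0161)·0.384415 = 71.6835 °C.

71.68 °C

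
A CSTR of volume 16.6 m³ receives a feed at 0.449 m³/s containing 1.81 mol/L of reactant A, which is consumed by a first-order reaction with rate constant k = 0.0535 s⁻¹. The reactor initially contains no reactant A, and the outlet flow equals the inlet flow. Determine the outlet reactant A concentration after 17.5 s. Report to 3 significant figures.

0.459 mol/L

Species balance: V dC/dt = Q C_in − Q C − k V C.
This is linear with rate a = Q/V + k = 0.080548 s⁻¹.
C_ss = Q C_in/(Q + kV) = 0.60780 mol/L; C(t) = C_ss + (C₀ − C_ss) e^(−a t).
C(17.5) = 0.60780 + (-0.60780)·e^(−0.080548·17.5) = 0.60780 + (-0.60780)·0.24424 = 0.45935 mol/L.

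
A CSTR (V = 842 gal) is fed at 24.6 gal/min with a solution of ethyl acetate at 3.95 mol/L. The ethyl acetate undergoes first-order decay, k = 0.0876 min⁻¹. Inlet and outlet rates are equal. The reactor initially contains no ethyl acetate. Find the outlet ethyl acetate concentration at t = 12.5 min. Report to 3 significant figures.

0.759 mol/L

V dC/dt = Q(C_in − C) − k V C.
This is linear with rate a = Q/V + k = 0.11682 min⁻¹.
C_ss = Q C_in/(Q + kV) = 0.98791 mol/L; C(t) = C_ss + (C₀ − C_ss) e^(−a t).
C(12.5) = 0.98791 + (-0.98791)·e^(−0.11682·12.5) = 0.98791 + (-0.98791)·0.23219 = 0.75853 mol/L.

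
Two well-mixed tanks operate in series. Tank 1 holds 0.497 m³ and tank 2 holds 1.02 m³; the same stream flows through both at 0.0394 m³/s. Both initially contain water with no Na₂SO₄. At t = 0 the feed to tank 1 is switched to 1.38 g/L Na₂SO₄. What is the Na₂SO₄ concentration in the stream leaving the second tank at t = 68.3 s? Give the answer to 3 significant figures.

1.19 g/L

Time constants: τᵢ = Vᵢ/Q for each well-mixed tank.
τ₁ = 0.497/0.0394 = 12.614 s; τ₂ = 1.02/0.0394 = 25.888 s.
Solving the cascade with C₁(0)=C₂(0)=0 gives C₂(t) = C_in[1 − (τ₁ e^(−t/τ₁) − τ₂ e^(−t/τ₂))/(τ₁ − τ₂)].
At t = 68.3: e^(−t/τ₁) = 0.0044514, e^(−t/τ₂) = 0.071486.
C₂ = 1.38·[1 − (12.614·0.0044514 − 25.888·0.071486)/(-13.274)] = 1.38·0.86481 = 1.1934 g/L.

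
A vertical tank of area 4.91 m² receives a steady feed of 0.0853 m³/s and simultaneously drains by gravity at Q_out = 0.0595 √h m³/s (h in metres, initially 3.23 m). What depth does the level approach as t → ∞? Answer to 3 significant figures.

Unsteady balance on liquid volume: A dh/dt = Q_in − 0.0595 √h. At steady state dh/dt = 0:
Q_in = 0.0595 √h_ss ⇒ √h_ss = 0.0853/0.0595 = 1.4336.
h_ss = 1.4336² = 2.0552 m. (Since h₀ = 3.23 m > h_ss, the level will fall toward this value.)

2.06 m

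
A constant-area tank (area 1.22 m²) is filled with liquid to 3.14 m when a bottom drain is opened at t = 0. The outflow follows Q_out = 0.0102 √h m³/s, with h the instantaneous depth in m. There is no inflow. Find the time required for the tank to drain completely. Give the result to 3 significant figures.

424 s

With no inflow, A dh/dt = −0.0102 √h.
Separate and integrate: 2(√h − √h₀) = −(0.0102/A) t.
Set h = 0: 2√h₀ = (0.0102/A) t_empty ⇒ t_empty = 2A√h₀/0.0102.
t_empty = 2·1.22·√3.14/0.0102 = 2.4400·1.7720/0.0102 = 423.89 s.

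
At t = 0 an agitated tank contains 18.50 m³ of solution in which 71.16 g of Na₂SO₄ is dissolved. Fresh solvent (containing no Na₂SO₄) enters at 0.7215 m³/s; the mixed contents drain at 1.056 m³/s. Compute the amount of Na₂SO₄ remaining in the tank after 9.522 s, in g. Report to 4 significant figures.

Let m(t) be the amount of Na₂SO₄. Volume: V(t) = V₀ + (Q_in − Q_out) t = 18.50 − 0.334500 t; V(9.522) = 15.3149 m³.
No Na₂SO₄ enters, so dm/dt = −Q_out · (m/V).
dm/m = −Q_out dt/(V₀ − 0.334500 t); integrating gives ln(m/m₀) = −(Q_out/(Q_in−Q_out)) ln(V/V₀).
m = m₀ (V₀/V)^(Q_out/(Q_in−Q_out)) = 71.16 × (18.50/15.3149)^(-3.15695) = 39.1907 g.

39.19 g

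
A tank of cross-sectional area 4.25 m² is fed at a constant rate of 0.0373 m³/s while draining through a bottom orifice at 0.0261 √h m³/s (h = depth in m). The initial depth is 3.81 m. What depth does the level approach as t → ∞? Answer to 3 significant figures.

2.04 m

Level balance: A dh/dt = 0.0373 − 0.0261 √h. Setting dh/dt = 0:
Q_in = 0.0261 √h_ss ⇒ √h_ss = 0.0373/0.0261 = 1.4291.
h_ss = 1.4291² = 2.0424 m. (Since h₀ = 3.81 m > h_ss, the level will fall toward this value.)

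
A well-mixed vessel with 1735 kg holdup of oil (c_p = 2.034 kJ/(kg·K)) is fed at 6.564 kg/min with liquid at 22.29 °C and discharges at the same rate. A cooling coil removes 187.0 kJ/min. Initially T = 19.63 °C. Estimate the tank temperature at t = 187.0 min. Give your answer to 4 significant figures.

Unsteady energy balance on the tank contents: M c_p dT/dt = ṁ c_p (T_in − T) − 187.0.
τ = M/ṁ = 264.321 min; T_ss = T_in − Q̇/(ṁ c_p) = 22.29 − 187.0/(6.564·2.034) = 8.28374 °C.
Integrating: T(t) = T_ss + (T₀ − T_ss) e^(−t/τ).
T(187.0) = 8.28374 + (11.3463)·e^(−187.0/264.321) = 8.28374 + (11.3463)·0.492887 = 13.8762 °C.

13.88 °C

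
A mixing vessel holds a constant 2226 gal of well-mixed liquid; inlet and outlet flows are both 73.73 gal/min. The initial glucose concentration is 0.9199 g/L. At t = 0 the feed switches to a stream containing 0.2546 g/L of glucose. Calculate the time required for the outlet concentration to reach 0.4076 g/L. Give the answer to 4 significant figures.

44.38 min

Unsteady species balance (constant V, well mixed): V dC/dt = Q(C_in − C), so τ = V/Q = 30.1912 min.
C(t) = C_in + (C₀ − C_in) e^(−t/τ). Set C = 0.4076 and solve for t:
e^(−t/τ) = (C − C_in)/(C₀ − C_in) = (0.4076 − 0.2546)/(0.9199 − 0.2546) = 0.229971
t = −τ ln(…) = 30.1912 × 1.46980 = 44.3751 min.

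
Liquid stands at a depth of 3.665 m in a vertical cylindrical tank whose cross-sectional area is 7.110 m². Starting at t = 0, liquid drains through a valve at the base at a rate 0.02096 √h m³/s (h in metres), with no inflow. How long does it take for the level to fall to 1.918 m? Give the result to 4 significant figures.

359.2 s

Accumulation of liquid (constant cross-section A): A dh/dt = −0.02096 √h.
This is separable: 2 d(√h)/dt = −0.02096/A, so √h = √h₀ − (0.02096/(2A)) t.
t = 2A(√h₀ − √h)/0.02096 = 2·7.110·(√3.665 − √1.918)/0.02096
  = 14.2200 × (1.91442 − 1.38492) / 0.02096 = 359.232 s.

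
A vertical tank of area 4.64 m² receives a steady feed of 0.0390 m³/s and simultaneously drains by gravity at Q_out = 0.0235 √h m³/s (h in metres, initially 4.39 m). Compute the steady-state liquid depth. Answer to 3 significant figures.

Level balance: A dh/dt = 0.0390 − 0.0235 √h. Setting dh/dt = 0:
Q_in = 0.0235 √h_ss ⇒ √h_ss = 0.0390/0.0235 = 1.6596.
h_ss = 1.6596² = 2.7542 m. (Since h₀ = 4.39 m > h_ss, the level will fall toward this value.)

2.75 m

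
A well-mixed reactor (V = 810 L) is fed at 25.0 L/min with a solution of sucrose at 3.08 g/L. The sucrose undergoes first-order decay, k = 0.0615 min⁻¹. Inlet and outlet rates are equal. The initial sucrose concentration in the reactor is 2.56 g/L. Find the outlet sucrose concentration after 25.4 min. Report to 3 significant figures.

V dC/dt = Q(C_in − C) − k V C.
This is linear with rate a = Q/V + k = 0.092364 min⁻¹.
C_ss = Q C_in/(Q + kV) = 1.0292 g/L; C(t) = C_ss + (C₀ − C_ss) e^(−a t).
C(25.4) = 1.0292 + (1.5308)·e^(−0.092364·25.4) = 1.0292 + (1.5308)·0.095747 = 1.1758 g/L.

1.18 g/L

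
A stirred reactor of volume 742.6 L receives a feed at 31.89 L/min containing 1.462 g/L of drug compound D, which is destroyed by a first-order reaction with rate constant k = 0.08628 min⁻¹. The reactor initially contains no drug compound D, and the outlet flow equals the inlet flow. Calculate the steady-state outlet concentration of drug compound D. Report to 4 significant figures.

0.4859 g/L

V dC/dt = Q(C_in − C) − k V C.
At steady state: 0 = Q C_in − (Q + kV) C_ss, so C_ss = Q C_in/(Q + kV).
C_ss = 31.89·1.462/(31.89 + 0.08628·742.6) = 46.6232/95.9615 = 0.485853 g/L.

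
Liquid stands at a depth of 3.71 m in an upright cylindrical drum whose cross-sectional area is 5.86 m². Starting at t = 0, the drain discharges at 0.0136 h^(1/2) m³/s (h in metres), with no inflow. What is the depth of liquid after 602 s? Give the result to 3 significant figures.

1.51 m

With no inflow, A dh/dt = −0.0136 √h.
This is separable: 2 d(√h)/dt = −0.0136/A, so √h = √h₀ − (0.0136/(2A)) t.
√h = √3.71 − 0.0136·602/(2·5.86) = 1.9261 − 0.69857 = 1.2276.
h = 1.2276² = 1.5069 m.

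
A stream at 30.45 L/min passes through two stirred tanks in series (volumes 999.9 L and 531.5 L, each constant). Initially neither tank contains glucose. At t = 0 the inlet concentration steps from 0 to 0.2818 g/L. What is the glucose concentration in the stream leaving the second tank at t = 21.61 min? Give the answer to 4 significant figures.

Time constants: τᵢ = Vᵢ/Q for each well-mixed tank.
τ₁ = 999.9/30.45 = 32.8374 min; τ₂ = 531.5/30.45 = 17.4548 min.
Tank 1: C₁ = C_in(1 − e^(−t/τ₁)). Tank 2 (τ₁ ≠ τ₂): C₂ = C_in[1 − (τ₁ e^(−t/τ₁) − τ₂ e^(−t/τ₂))/(τ₁ − τ₂)].
At t = 21.61: e^(−t/τ₁) = 0.517839, e^(−t/τ₂) = 0.289949.
C₂ = 0.2818·[1 − (32.8374·0.517839 − 17.4548·0.289949)/(15.3826)] = 0.2818·0.223570 = 0.0630020 g/L.

0.06300 g/L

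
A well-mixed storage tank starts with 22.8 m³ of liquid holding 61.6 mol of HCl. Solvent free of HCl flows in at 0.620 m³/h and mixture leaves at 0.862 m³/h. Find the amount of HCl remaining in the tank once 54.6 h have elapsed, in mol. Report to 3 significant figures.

2.81 mol

Let m(t) be the amount of HCl. Volume: V(t) = V₀ + (Q_in − Q_out) t = 22.8 − 0.24200 t; V(54.6) = 9.5868 m³.
No HCl enters, so dm/dt = −Q_out · (m/V).
Separate: dm/m = −Q_out dt/V(t) ⇒ ln(m/m₀) = −(Q_out/(Q_in−Q_out)) ln(V/V₀).
m = m₀ (V₀/V)^(Q_out/(Q_in−Q_out)) = 61.6 × (22.8/9.5868)^(-3.5620) = 2.8141 mol.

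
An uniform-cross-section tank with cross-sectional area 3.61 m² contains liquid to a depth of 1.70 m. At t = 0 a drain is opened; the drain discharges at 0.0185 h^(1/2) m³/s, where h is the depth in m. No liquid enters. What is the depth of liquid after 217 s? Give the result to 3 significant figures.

A dh/dt = −Q_out = −0.0185 √h.
∫ h^(−1/2) dh = −(0.0185/A) ∫ dt, giving 2√h = 2√h₀ − (0.0185/A) t.
√h = √1.70 − 0.0185·217/(2·3.61) = 1.3038 − 0.55602 = 0.74782.
h = 0.74782² = 0.55923 m.

0.559 m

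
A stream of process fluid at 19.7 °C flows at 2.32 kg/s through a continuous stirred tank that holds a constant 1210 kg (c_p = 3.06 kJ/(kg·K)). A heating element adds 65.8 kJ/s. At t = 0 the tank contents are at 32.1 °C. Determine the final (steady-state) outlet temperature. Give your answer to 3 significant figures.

29.0 °C

M c_p dT/dt = ṁ c_p (T_in − T) + Q̇.
At steady state dT/dt = 0 ⇒ T_ss = T_in + Q̇/(ṁ c_p) = 19.7 + 65.8/(2.32·3.06) = 28.969 °C.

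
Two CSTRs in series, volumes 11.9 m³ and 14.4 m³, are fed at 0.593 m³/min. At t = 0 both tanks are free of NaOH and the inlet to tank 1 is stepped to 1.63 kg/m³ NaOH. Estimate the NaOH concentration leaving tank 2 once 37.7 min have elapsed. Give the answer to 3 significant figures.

0.828 kg/m³

Each tank obeys Vᵢ dCᵢ/dt = Q(Cᵢ₋₁ − Cᵢ), so τᵢ = Vᵢ/Q.
τ₁ = 11.9/0.593 = 20.067 min; τ₂ = 14.4/0.593 = 24.283 min.
Solving the cascade with C₁(0)=C₂(0)=0 gives C₂(t) = C_in[1 − (τ₁ e^(−t/τ₁) − τ₂ e^(−t/τ₂))/(τ₁ − τ₂)].
At t = 37.7: e^(−t/τ₁) = 0.15279, e^(−t/τ₂) = 0.21172.
C₂ = 1.63·[1 − (20.067·0.15279 − 24.283·0.21172)/(-4.2159)] = 1.63·0.50781 = 0.82773 kg/m³.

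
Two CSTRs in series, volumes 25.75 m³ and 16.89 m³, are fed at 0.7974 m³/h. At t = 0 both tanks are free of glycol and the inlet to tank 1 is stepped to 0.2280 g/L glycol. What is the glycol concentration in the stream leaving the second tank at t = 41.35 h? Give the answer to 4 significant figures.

Species balance on tank i: dCᵢ/dt = (Cᵢ₋₁ − Cᵢ)/τᵢ with τᵢ = Vᵢ/Q.
τ₁ = 25.75/0.7974 = 32.2925 h; τ₂ = 16.89/0.7974 = 21.1813 h.
Solving the cascade with C₁(0)=C₂(0)=0 gives C₂(t) = C_in[1 − (τ₁ e^(−t/τ₁) − τ₂ e^(−t/τ₂))/(τ₁ − τ₂)].
At t = 41.35: e^(−t/τ₁) = 0.277902, e^(−t/τ₂) = 0.141963.
C₂ = 0.2280·[1 − (32.2925·0.277902 − 21.1813·0.141963)/(11.1111)] = 0.2280·0.462953 = 0.105553 g/L.

0.1056 g/L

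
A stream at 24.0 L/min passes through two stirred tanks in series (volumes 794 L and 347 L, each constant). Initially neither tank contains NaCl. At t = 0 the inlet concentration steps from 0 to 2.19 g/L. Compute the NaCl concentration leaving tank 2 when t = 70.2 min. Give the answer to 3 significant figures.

Each tank obeys Vᵢ dCᵢ/dt = Q(Cᵢ₋₁ − Cᵢ), so τᵢ = Vᵢ/Q.
τ₁ = 794/24.0 = 33.083 min; τ₂ = 347/24.0 = 14.458 min.
Tank 1: C₁ = C_in(1 − e^(−t/τ₁)). Tank 2 (τ₁ ≠ τ₂): C₂ = C_in[1 − (τ₁ e^(−t/τ₁) − τ₂ e^(−t/τ₂))/(τ₁ − τ₂)].
At t = 70.2: e^(−t/τ₁) = 0.11980, e^(−t/τ₂) = 0.0077868.
C₂ = 2.19·[1 − (33.083·0.11980 − 14.458·0.0077868)/(18.625)] = 2.19·0.79324 = 1.7372 g/L.

1.74 g/L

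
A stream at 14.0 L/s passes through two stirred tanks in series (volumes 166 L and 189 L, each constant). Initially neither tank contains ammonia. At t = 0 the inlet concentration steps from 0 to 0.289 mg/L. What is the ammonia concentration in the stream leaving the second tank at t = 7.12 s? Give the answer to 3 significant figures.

Species balance on tank i: dCᵢ/dt = (Cᵢ₋₁ − Cᵢ)/τᵢ with τᵢ = Vᵢ/Q.
τ₁ = 166/14.0 = 11.857 s; τ₂ = 189/14.0 = 13.500 s.
Solving the cascade with C₁(0)=C₂(0)=0 gives C₂(t) = C_in[1 − (τ₁ e^(−t/τ₁) − τ₂ e^(−t/τ₂))/(τ₁ − τ₂)].
At t = 7.12: e^(−t/τ₁) = 0.54855, e^(−t/τ₂) = 0.59013.
C₂ = 0.289·[1 − (11.857·0.54855 − 13.500·0.59013)/(-1.6429)] = 0.289·0.10973 = 0.031711 mg/L.

0.0317 mg/L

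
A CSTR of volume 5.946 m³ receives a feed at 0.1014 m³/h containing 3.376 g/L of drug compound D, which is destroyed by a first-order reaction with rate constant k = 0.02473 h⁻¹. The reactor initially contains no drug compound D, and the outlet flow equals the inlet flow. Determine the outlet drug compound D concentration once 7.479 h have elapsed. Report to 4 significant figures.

V dC/dt = Q(C_in − C) − k V C.
dC/dt = (Q/V) C_in − (Q/V + k) C; effective rate a = Q/V + k = 0.0170535 + 0.02473 = 0.0417835 h⁻¹.
C_ss = Q C_in/(Q + kV) = 1.37788 g/L; C(t) = C_ss + (C₀ − C_ss) e^(−a t).
C(7.479) = 1.37788 + (-1.37788)·e^(−0.0417835·7.479) = 1.37788 + (-1.37788)·0.731617 = 0.369800 g/L.

0.3698 g/L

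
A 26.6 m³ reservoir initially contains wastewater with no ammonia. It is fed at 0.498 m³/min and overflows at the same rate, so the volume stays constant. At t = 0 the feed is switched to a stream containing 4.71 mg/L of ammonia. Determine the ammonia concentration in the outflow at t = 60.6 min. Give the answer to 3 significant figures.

3.20 mg/L

Mass balance on the solute (V constant): V dC/dt = Q(C_in − C).
Rewrite as dC/dt + C/τ = C_in/τ, τ = V/Q = 53.414 min.
This is linear first-order; C(t) = C_in + (C₀ − C_in) e^(−t/τ).
C(60.6) = 4.71 + (0 − 4.71)·e^(−60.6/53.414) = 4.71 + (-4.7100)·0.32157 = 3.1954 mg/L.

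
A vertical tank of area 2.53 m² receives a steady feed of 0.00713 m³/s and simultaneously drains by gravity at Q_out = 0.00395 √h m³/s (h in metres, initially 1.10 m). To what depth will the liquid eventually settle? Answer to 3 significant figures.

3.26 m

Accumulation of liquid (constant cross-section A): A dh/dt = Q_in − 0.00395 √h. At steady state dh/dt = 0:
Q_in = 0.00395 √h_ss ⇒ √h_ss = 0.00713/0.00395 = 1.8051.
h_ss = 1.8051² = 3.2583 m. (Since h₀ = 1.10 m < h_ss, the level will rise toward this value.)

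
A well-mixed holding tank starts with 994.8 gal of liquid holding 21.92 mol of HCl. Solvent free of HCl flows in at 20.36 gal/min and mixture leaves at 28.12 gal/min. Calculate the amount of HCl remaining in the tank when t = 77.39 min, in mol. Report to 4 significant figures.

0.7660 mol

Total volume: dV/dt = Q_in − Q_out = -7.76000 gal/min, so V(t) = 994.8 − 7.76000 t and V(77.39) = 394.254 gal.
Species balance (pure solvent in): dm/dt = −Q_out · m/V(t).
dm/m = −Q_out dt/(V₀ − 7.76000 t); integrating gives ln(m/m₀) = −(Q_out/(Q_in−Q_out)) ln(V/V₀).
m = m₀ (V₀/V)^(Q_out/(Q_in−Q_out)) = 21.92 × (994.8/394.254)^(-3.62371) = 0.766043 mol.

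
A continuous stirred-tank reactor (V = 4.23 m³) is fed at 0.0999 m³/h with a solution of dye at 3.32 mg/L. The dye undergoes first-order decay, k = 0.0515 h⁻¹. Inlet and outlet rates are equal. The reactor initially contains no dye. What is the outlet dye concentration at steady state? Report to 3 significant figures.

1.04 mg/L

Species balance: V dC/dt = Q C_in − Q C − k V C.
Steady state (dC/dt = 0): C_ss = Q C_in/(Q + kV) = C_in/(1 + kV/Q).
C_ss = 0.0999·3.32/(0.0999 + 0.0515·4.23) = 0.33167/0.31774 = 1.0438 mg/L.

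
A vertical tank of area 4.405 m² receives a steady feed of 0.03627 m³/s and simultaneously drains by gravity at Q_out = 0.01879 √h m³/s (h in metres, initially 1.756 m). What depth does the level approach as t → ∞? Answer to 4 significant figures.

3.726 m

A dh/dt = Q_in − 0.01879 √h. Steady state requires inflow = outflow:
Q_in = 0.01879 √h_ss ⇒ √h_ss = 0.03627/0.01879 = 1.93028.
h_ss = 1.93028² = 3.72599 m. (Since h₀ = 1.756 m < h_ss, the level will rise toward this value.)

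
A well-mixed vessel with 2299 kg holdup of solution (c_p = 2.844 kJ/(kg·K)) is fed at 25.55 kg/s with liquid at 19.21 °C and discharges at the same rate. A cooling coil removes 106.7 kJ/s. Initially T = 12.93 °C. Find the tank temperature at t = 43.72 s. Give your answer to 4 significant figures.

M c_p dT/dt = ṁ c_p (T_in − T) − Q̇.
Rearrange: dT/dt = (T_ss − T)/τ with τ = M/ṁ = 89.9804 s and T_ss = T_in − Q̇/(ṁ c_p) = 17.7416 °C.
T approaches T_ss exponentially: T(t) = T_ss + (T₀ − T_ss) e^(−t/τ).
T(43.72) = 17.7416 + (-4.81160)·e^(−43.72/89.9804) = 17.7416 + (-4.81160)·0.615154 = 14.7817 °C.

14.78 °C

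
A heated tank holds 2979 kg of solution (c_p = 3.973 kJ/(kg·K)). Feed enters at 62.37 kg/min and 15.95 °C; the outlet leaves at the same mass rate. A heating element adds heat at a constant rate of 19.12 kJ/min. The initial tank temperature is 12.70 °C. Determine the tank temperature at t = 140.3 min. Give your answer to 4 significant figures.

Energy balance: M c_p dT/dt = ṁ c_p (T_in − T) + 19.12.
Rearrange: dT/dt = (T_ss − T)/τ with τ = M/ṁ = 47.7633 min and T_ss = T_in + Q̇/(ṁ c_p) = 16.0272 °C.
This is linear first-order; T(t) = T_ss + (T₀ − T_ss) e^(−t/τ).
T(140.3) = 16.0272 + (-3.32716)·e^(−140.3/47.7633) = 16.0272 + (-3.32716)·0.0530034 = 15.8508 °C.

15.85 °C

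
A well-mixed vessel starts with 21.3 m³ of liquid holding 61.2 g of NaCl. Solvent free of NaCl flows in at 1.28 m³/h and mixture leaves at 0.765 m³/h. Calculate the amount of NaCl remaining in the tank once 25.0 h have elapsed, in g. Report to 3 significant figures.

Let m(t) be the amount of NaCl. Volume: V(t) = V₀ + (Q_in − Q_out) t = 21.3 + 0.51500 t; V(25.0) = 34.175 m³.
Solute balance: dm/dt = 0 − Q_out C = −Q_out m/V(t).
dm/m = −Q_out dt/(V₀ + 0.51500 t); integrating gives ln(m/m₀) = −(Q_out/(Q_in−Q_out)) ln(V/V₀).
m = m₀ (V₀/V)^(Q_out/(Q_in−Q_out)) = 61.2 × (21.3/34.175)^(1.4854) = 30.321 g.

30.3 g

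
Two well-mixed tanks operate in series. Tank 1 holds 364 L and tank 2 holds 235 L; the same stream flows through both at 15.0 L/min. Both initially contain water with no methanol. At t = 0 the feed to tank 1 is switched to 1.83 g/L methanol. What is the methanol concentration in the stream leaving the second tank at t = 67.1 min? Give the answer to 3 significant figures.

Each tank obeys Vᵢ dCᵢ/dt = Q(Cᵢ₋₁ − Cᵢ), so τᵢ = Vᵢ/Q.
τ₁ = 364/15.0 = 24.267 min; τ₂ = 235/15.0 = 15.667 min.
Solving the cascade with C₁(0)=C₂(0)=0 gives C₂(t) = C_in[1 − (τ₁ e^(−t/τ₁) − τ₂ e^(−t/τ₂))/(τ₁ − τ₂)].
At t = 67.1: e^(−t/τ₁) = 0.062969, e^(−t/τ₂) = 0.013801.
C₂ = 1.83·[1 − (24.267·0.062969 − 15.667·0.013801)/(8.6000)] = 1.83·0.84746 = 1.5509 g/L.

1.55 g/L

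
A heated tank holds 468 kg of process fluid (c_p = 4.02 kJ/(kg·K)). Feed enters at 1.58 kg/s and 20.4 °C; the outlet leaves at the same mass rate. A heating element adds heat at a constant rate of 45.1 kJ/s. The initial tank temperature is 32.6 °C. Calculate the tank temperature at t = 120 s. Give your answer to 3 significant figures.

First-law balance (no shaft work): M c_p dT/dt = ṁ c_p (T_in − T) + 45.1.
τ = M/ṁ = 296.20 s; T_ss = T_in + Q̇/(ṁ c_p) = 20.4 + 45.1/(1.58·4.02) = 27.501 °C.
T approaches T_ss exponentially: T(t) = T_ss + (T₀ − T_ss) e^(−t/τ).
T(120) = 27.501 + (5.0994)·e^(−120/296.20) = 27.501 + (5.0994)·0.66689 = 30.901 °C.

30.9 °C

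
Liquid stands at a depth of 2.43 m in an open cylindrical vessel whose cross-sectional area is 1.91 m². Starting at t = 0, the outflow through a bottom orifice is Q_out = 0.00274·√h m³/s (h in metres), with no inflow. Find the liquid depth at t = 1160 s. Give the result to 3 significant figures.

Volume balance on the tank: A dh/dt = −0.00274 √h.
∫ h^(−1/2) dh = −(0.00274/A) ∫ dt, giving 2√h = 2√h₀ − (0.00274/A) t.
√h = √2.43 − 0.00274·1160/(2·1.91) = 1.5588 − 0.83204 = 0.72680.
h = 0.72680² = 0.52824 m.

0.528 m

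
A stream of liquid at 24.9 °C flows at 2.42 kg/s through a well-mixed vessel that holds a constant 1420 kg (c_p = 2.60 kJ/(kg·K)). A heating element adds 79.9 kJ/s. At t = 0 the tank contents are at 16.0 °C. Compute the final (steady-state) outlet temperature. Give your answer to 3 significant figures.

37.6 °C

M c_p dT/dt = ṁ c_p (T_in − T) + Q̇.
At steady state dT/dt = 0 ⇒ T_ss = T_in + Q̇/(ṁ c_p) = 24.9 + 79.9/(2.42·2.60) = 37.599 °C.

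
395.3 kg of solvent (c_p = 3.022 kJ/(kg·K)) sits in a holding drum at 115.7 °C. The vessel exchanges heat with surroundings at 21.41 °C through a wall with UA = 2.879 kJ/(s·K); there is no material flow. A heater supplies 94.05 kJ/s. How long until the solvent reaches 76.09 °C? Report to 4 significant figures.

427.1 s

First-law balance (no shaft work): M c_p dT/dt = −UA(T − T_amb) + Q̇.
τ = M c_p/UA = 414.935 s; T_ss = T_amb + Q̇/UA = 21.41 + 94.05/2.879 = 54.0776 °C.
T(t) = T_ss + (T₀ − T_ss)e^(−t/τ); set T = 76.09:
t = −τ ln[(T − T_ss)/(T₀ − T_ss)] = −414.935 · ln(0.357214) = 427.142 s.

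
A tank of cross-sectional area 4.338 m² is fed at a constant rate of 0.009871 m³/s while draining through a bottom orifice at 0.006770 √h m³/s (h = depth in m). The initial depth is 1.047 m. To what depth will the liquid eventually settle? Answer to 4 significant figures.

Accumulation of liquid (constant cross-section A): A dh/dt = Q_in − 0.006770 √h. At steady state dh/dt = 0:
Q_in = 0.006770 √h_ss ⇒ √h_ss = 0.009871/0.006770 = 1.45805.
h_ss = 1.45805² = 2.12591 m. (Since h₀ = 1.047 m < h_ss, the level will rise toward this value.)

2.126 m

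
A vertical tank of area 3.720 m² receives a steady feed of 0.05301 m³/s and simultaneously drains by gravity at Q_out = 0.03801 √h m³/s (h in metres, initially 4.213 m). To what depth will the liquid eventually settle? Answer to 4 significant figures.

Level balance: A dh/dt = 0.05301 − 0.03801 √h. Setting dh/dt = 0:
Q_in = 0.03801 √h_ss ⇒ √h_ss = 0.05301/0.03801 = 1.39463.
h_ss = 1.39463² = 1.94500 m. (Since h₀ = 4.213 m > h_ss, the level will fall toward this value.)

1.945 m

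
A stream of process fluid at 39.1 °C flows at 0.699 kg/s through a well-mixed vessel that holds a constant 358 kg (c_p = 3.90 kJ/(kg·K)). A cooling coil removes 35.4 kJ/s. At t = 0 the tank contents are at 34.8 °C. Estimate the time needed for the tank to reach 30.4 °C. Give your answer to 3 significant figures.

M c_p dT/dt = ṁ c_p (T_in − T) − Q̇.
τ = M/ṁ = 512.16 s; T_ss = T_in − Q̇/(ṁ c_p) = 26.114 °C.
T(t) = T_ss + (T₀ − T_ss) e^(−t/τ). Set T = 30.4:
e^(−t/τ) = (30.4 − 26.114)/(34.8 − 26.114) = 0.49341
t = −512.16 · ln(0.49341) = 361.79 s.

362 s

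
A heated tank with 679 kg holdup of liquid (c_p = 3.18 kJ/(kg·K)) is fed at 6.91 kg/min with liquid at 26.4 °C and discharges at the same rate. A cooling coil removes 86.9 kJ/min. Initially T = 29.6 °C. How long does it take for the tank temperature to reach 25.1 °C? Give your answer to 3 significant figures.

97.4 min

M c_p dT/dt = ṁ c_p (T_in − T) − Q̇.
τ = M/ṁ = 98.263 min; T_ss = T_in − Q̇/(ṁ c_p) = 22.445 °C.
T(t) = T_ss + (T₀ − T_ss) e^(−t/τ). Set T = 25.1:
e^(−t/τ) = (25.1 − 22.445)/(29.6 − 22.445) = 0.37104
t = −98.263 · ln(0.37104) = 97.422 min.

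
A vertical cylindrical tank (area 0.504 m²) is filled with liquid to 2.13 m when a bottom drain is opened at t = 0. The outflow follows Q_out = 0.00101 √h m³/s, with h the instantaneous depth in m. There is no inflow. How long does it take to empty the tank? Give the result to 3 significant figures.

1460 s

With no inflow, A dh/dt = −0.00101 √h.
∫ h^(−1/2) dh = −(0.00101/A) ∫ dt, giving 2√h = 2√h₀ − (0.00101/A) t.
Tank is empty when √h = 0: t_empty = 2A√h₀/0.00101.
t_empty = 2·0.504·√2.13/0.00101 = 1.0080·1.4595/0.00101 = 1456.6 s.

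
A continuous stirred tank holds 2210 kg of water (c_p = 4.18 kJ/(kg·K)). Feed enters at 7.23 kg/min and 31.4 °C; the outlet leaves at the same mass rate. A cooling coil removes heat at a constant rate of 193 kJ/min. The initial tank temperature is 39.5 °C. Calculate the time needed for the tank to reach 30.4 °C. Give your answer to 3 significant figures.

302 min

First-law balance (no shaft work): M c_p dT/dt = ṁ c_p (T_in − T) − 193.
τ = M/ṁ = 305.67 min; T_ss = T_in − Q̇/(ṁ c_p) = 25.014 °C.
T(t) = T_ss + (T₀ − T_ss) e^(−t/τ). Set T = 30.4:
e^(−t/τ) = (30.4 − 25.014)/(39.5 − 25.014) = 0.37182
t = −305.67 · ln(0.37182) = 302.42 min.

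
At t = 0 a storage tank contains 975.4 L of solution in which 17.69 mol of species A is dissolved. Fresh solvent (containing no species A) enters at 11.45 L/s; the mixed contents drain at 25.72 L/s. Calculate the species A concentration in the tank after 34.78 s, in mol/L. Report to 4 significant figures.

0.01025 mol/L

Let m(t) be the amount of species A. Volume: V(t) = V₀ + (Q_in − Q_out) t = 975.4 − 14.2700 t; V(34.78) = 479.089 L.
No species A enters, so dm/dt = −Q_out · (m/V).
dm/m = −Q_out dt/(V₀ − 14.2700 t); integrating gives ln(m/m₀) = −(Q_out/(Q_in−Q_out)) ln(V/V₀).
m = m₀ (V₀/V)^(Q_out/(Q_in−Q_out)) = 17.69 × (975.4/479.089)^(-1.80238) = 4.91149 mol.
C = m/V = 4.91149/479.089 = 0.0102517 mol/L.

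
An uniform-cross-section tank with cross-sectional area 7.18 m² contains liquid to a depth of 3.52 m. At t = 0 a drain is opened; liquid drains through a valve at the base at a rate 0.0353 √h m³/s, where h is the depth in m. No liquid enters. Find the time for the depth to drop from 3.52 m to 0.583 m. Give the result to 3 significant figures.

453 s

With no inflow, A dh/dt = −0.0353 √h.
∫ h^(−1/2) dh = −(0.0353/A) ∫ dt, giving 2√h = 2√h₀ − (0.0353/A) t.
t = 2A(√h₀ − √h)/0.0353 = 2·7.18·(√3.52 − √0.583)/0.0353
  = 14.360 × (1.8762 − 0.76354) / 0.0353 = 452.61 s.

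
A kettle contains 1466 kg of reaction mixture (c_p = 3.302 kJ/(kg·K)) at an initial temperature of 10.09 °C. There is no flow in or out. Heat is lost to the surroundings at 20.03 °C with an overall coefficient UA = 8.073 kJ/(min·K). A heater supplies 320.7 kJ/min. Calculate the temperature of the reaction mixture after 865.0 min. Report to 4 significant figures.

Unsteady energy balance on the tank contents: M c_p dT/dt = −UA(T − T_amb) + Q̇.
dT/dt = (T_ss − T)/τ with T_ss = T_amb + Q̇/UA = 20.03 + 320.7/8.073 = 59.7550 °C, τ = M c_p/UA = 1466·3.302/8.073 = 599.620 min.
T approaches T_ss exponentially: T(t) = T_ss + (T₀ − T_ss) e^(−t/τ).
T(865.0) = 59.7550 + (-49.6650)·0.236317 = 48.0183 °C.

48.02 °C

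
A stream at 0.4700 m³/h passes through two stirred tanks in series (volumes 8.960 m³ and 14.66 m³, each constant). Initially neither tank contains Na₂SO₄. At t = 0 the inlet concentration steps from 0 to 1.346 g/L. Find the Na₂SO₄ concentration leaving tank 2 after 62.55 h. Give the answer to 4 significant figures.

0.9595 g/L

Species balance on tank i: dCᵢ/dt = (Cᵢ₋₁ − Cᵢ)/τᵢ with τᵢ = Vᵢ/Q.
τ₁ = 8.960/0.4700 = 19.0638 h; τ₂ = 14.66/0.4700 = 31.1915 h.
Tank 1: C₁ = C_in(1 − e^(−t/τ₁)). Tank 2 (τ₁ ≠ τ₂): C₂ = C_in[1 − (τ₁ e^(−t/τ₁) − τ₂ e^(−t/τ₂))/(τ₁ − τ₂)].
At t = 62.55: e^(−t/τ₁) = 0.0375875, e^(−t/τ₂) = 0.134613.
C₂ = 1.346·[1 − (19.0638·0.0375875 − 31.1915·0.134613)/(-12.1277)] = 1.346·0.712871 = 0.959524 g/L.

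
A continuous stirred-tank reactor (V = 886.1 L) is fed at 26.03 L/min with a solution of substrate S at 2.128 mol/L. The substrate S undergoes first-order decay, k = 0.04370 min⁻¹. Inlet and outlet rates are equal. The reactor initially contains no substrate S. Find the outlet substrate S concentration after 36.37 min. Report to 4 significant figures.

0.7955 mol/L

V dC/dt = Q(C_in − C) − k V C.
dC/dt = (Q/V) C_in − (Q/V + k) C; effective rate a = Q/V + k = 0.0293759 + 0.04370 = 0.0730759 min⁻¹.
C_ss = Q C_in/(Q + kV) = 0.855438 mol/L; C(t) = C_ss + (C₀ − C_ss) e^(−a t).
C(36.37) = 0.855438 + (-0.855438)·e^(−0.0730759·36.37) = 0.855438 + (-0.855438)·0.0701043 = 0.795469 mol/L.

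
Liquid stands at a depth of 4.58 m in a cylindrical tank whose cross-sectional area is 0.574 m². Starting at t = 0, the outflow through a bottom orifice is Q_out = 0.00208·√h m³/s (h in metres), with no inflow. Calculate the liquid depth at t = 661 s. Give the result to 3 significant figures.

With no inflow, A dh/dt = −0.00208 √h.
∫ h^(−1/2) dh = −(0.00208/A) ∫ dt, giving 2√h = 2√h₀ − (0.00208/A) t.
√h = √4.58 − 0.00208·661/(2·0.574) = 2.1401 − 1.1976 = 0.94246.
h = 0.94246² = 0.88824 m.

0.888 m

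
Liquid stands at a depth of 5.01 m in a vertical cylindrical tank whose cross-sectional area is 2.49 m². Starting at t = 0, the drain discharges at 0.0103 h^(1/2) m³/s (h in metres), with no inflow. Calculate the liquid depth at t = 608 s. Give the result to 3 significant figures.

With no inflow, A dh/dt = −0.0103 √h.
Separate and integrate: 2(√h − √h₀) = −(0.0103/A) t.
√h = √5.01 − 0.0103·608/(2·2.49) = 2.2383 − 1.2575 = 0.98079.
h = 0.98079² = 0.96195 m.

0.962 m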